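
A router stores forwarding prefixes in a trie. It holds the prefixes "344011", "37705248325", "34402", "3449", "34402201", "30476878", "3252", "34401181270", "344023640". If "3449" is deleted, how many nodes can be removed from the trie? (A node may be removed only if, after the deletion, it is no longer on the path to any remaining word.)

After clearing the end-marker at "3449", prune upward until reaching a node still needed by another word.
The suffix "9" (1 node) is used only by "3449"; the node for "344" still has the child "0", so pruning stops there.
Nodes removed: 1

1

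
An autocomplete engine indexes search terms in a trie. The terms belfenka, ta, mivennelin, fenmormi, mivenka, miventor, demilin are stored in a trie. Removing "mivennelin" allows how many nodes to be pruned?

Walk "mivennelin" from the leaf back toward the root, removing each node that no remaining word uses.
The suffix "nelin" (5 nodes) is used only by "mivennelin"; the node for "miven" still has the child "k", so pruning stops there.
Nodes removed: 5

5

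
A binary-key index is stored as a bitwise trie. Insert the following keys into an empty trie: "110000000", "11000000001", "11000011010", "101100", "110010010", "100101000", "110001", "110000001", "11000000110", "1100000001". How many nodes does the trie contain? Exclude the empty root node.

38

For each word, the new-node count is its length minus the longest prefix already in the trie:
  "110000000" → 9 new (1, 1, 0, 0, 0, 0, 0, 0, 0)
  "11000000001" → prefix "110000000" already present; 2 new (0, 1)
  "11000011010" → prefix "110000" already present; 5 new (1, 1, 0, 1, 0)
  "101100" → prefix "1" already present; 5 new (0, 1, 1, 0, 0)
  "110010010" → prefix "1100" already present; 5 new (1, 0, 0, 1, 0)
  "100101000" → prefix "10" already present; 7 new (0, 1, 0, 1, 0, 0, 0)
  "110001" → prefix "11000" already present; 1 new (1)
  "110000001" → prefix "11000000" already present; 1 new (1)
  "11000000110" → prefix "110000001" already present; 2 new (1, 0)
  "1100000001" → prefix "110000000" already present; 1 new (1)
Total nodes = 9 + 2 + 5 + 5 + 5 + 7 + 1 + 1 + 2 + 1 = 38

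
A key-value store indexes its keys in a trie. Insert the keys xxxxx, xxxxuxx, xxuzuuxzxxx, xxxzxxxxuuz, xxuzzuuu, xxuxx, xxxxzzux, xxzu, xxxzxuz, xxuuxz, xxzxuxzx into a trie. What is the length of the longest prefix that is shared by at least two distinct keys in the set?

5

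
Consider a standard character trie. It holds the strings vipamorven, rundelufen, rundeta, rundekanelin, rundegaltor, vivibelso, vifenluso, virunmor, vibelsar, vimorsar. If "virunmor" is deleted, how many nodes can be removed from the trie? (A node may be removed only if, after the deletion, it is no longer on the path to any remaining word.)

6

After clearing the end-marker at "virunmor", prune upward until reaching a node still needed by another word.
The suffix "runmor" (6 nodes) is used only by "virunmor"; the node for "vi" still has the child "p", so pruning stops there.
Nodes removed: 6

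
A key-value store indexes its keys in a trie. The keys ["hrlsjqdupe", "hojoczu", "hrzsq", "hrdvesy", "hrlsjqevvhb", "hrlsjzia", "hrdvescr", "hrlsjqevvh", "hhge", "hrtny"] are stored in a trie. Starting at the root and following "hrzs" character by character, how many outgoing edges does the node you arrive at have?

1

The children of the "hrzs" node are the distinct next characters among strings starting with "hrzs".
Characters that immediately follow "hrzs" among the stored strings: {q}.
That node has 1 child edge.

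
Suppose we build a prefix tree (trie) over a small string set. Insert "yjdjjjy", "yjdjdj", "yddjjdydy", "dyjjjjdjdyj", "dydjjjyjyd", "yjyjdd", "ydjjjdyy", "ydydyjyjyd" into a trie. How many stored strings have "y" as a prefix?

6

Walk to "y"; the words in its subtree are exactly those with that prefix.
Matches: "yddjjdydy", "ydjjjdyy", "ydydyjyjyd", "yjdjdj", "yjdjjjy", "yjyjdd"
Count: 6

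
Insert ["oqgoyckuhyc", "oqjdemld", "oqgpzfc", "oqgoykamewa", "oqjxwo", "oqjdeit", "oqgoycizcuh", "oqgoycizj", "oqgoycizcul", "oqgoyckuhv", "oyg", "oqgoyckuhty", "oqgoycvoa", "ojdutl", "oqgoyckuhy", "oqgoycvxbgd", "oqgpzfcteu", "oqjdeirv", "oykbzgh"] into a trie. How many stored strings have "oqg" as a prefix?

12

Traverse to the node for "oqg", then collect every word in that subtree.
Words under "oqg": oqgoycizcuh, oqgoycizcul, oqgoycizj, oqgoyckuhty, oqgoyckuhv, oqgoyckuhy, oqgoyckuhyc, oqgoycvoa, oqgoycvxbgd, oqgoykamewa, oqgpzfc, oqgpzfcteu
Count: 12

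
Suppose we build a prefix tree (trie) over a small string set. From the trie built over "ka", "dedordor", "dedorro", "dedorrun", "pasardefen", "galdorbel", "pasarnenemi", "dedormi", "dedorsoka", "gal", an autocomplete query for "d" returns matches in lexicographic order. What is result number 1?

dedordor

Words with prefix "d", in lexicographic order: "dedordor", "dedormi", "dedorro", "dedorrun", "dedorsoka"
Position 1: dedordor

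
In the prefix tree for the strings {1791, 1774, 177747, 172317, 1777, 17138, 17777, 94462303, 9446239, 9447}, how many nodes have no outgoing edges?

Leaves are exactly the stored words that no other stored word extends.
Those words: "17138", "172317", "1774", "177747", "17777", "1791", "94462303", "9446239", "9447"
Leaf count: 9

9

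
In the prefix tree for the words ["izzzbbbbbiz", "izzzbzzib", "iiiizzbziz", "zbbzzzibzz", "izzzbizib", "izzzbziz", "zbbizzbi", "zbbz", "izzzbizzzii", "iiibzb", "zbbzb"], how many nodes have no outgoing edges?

A leaf is a node with no children — equivalently, the end of a word that is not a proper prefix of any other stored word.
Those words: "iiibzb", "iiiizzbziz", "izzzbbbbbiz", "izzzbizib", "izzzbizzzii", "izzzbziz", "izzzbzzib", "zbbizzbi", "zbbzb", "zbbzzzibzz"
Leaf count: 10

10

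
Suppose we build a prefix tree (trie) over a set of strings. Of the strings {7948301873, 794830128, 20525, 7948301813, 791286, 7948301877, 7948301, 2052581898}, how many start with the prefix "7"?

6

Traverse to the node for "7", then collect every word in that subtree.
Words under "7": 791286, 7948301, 794830128, 7948301813, 7948301873, 7948301877
Count: 6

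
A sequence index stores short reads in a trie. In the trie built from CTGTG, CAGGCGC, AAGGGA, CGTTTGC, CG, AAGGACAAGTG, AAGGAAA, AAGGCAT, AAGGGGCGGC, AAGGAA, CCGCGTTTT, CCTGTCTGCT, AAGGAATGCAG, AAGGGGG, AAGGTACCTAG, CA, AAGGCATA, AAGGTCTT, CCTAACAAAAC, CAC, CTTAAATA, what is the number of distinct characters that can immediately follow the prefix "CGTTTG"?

Walk "CGTTTG" from the root, arriving at one node.
Distinct next characters after "CGTTTG": C.
That node has 1 child edge.

1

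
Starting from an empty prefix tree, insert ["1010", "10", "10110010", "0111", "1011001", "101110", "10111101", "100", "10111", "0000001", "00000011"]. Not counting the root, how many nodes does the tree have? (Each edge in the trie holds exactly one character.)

26

For each word, the new-node count is its length minus the longest prefix already in the trie:
  "1010" → 4 new (1, 0, 1, 0)
  "10" → prefix "10" already present; 0 new (none)
  "10110010" → prefix "101" already present; 5 new (1, 0, 0, 1, 0)
  "0111" → 4 new (0, 1, 1, 1)
  "1011001" → prefix "1011001" already present; 0 new (none)
  "101110" → prefix "1011" already present; 2 new (1, 0)
  "10111101" → prefix "10111" already present; 3 new (1, 0, 1)
  "100" → prefix "10" already present; 1 new (0)
  "10111" → prefix "10111" already present; 0 new (none)
  "0000001" → prefix "0" already present; 6 new (0, 0, 0, 0, 0, 1)
  "00000011" → prefix "0000001" already present; 1 new (1)
Total nodes = 4 + 0 + 5 + 4 + 0 + 2 + 3 + 1 + 0 + 6 + 1 = 26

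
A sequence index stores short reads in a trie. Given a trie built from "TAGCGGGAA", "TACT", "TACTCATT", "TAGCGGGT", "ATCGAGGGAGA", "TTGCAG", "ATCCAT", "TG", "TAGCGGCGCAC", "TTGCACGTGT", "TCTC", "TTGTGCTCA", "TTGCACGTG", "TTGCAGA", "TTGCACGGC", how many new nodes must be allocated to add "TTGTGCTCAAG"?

2

"TTGTGCTCA" is already a path in the trie; the remaining "AG" must be added.
So 11 − 9 = 2 new nodes.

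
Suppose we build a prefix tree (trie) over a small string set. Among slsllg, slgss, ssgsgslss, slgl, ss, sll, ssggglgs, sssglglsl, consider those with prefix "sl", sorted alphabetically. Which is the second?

slgss

Filter for "sl…" and sort: "slgl", "slgss", "sll", "slsllg"
The 2nd is slgss.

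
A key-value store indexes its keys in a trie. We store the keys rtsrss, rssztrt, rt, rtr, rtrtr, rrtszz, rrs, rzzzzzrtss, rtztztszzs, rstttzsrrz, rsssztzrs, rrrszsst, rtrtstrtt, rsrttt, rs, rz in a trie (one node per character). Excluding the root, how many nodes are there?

Count nodes per top-level branch (shared prefixes stored once):
  'r'-branch (rrrszsst, rrs, rrtszz, rs, rsrttt, rsssztzrs, rssztrt, rstttzsrrz, rt, rtr, rtrtr, rtrtstrtt, rtsrss, rtztztszzs, rz, rzzzzzrtss): 67 nodes
Sum: 67

67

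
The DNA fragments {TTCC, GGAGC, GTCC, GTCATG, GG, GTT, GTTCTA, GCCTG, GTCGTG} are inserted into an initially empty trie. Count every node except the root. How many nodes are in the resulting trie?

26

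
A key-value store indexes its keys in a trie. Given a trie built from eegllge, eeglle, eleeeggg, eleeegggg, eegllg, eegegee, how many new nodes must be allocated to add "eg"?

1

Walking "eg" from the root, the first 1 characters ("e") follow existing edges; "g" is the first miss.
So 2 − 1 = 1 new nodes.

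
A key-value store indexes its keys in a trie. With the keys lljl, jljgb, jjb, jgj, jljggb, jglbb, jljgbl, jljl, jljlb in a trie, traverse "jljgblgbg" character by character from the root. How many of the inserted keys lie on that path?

2

Walk "jljgblgbg" from the root; an end-of-word marker is hit whenever a stored word is a prefix of "jljgblgbg".
Prefixes of the query that are stored words: "jljgb", "jljgbl"
Count: 2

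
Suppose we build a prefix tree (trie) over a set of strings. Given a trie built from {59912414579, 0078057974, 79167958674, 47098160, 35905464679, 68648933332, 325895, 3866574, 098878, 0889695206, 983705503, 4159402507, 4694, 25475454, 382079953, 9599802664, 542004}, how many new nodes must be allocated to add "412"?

"41" is already a path in the trie; the remaining "2" must be added.
Each of the 1 remaining characters creates one node.

1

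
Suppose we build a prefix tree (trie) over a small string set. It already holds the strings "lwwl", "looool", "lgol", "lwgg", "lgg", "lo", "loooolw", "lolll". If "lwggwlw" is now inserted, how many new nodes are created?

3

"lwgg" is already a path in the trie; the remaining "wlw" must be added.
Each of the 3 remaining characters creates one node.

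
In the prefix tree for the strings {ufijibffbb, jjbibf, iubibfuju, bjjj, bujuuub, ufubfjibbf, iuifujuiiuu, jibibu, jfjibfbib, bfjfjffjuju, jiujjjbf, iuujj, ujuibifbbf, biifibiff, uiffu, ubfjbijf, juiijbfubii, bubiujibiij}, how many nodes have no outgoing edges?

A leaf is a node with no children — equivalently, the end of a word that is not a proper prefix of any other stored word.
Those words: "bfjfjffjuju", "biifibiff", "bjjj", "bubiujibiij", "bujuuub", "iubibfuju", "iuifujuiiuu", "iuujj", "jfjibfbib", "jibibu", "jiujjjbf", "jjbibf", "juiijbfubii", "ubfjbijf", "ufijibffbb", "ufubfjibbf", "uiffu", "ujuibifbbf"
Leaf count: 18

18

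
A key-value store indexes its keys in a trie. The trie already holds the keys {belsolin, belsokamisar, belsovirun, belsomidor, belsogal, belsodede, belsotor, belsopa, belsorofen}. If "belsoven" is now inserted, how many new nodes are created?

"belsov" is already a path in the trie; the remaining "en" must be added.
Each of the 2 remaining characters creates one node.

2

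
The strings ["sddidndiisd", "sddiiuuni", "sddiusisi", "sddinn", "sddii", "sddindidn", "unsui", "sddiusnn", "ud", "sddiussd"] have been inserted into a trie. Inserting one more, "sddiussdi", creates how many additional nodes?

"sddiussd" is already a path in the trie; the remaining "i" must be added.
Each of the 1 remaining characters creates one node.

1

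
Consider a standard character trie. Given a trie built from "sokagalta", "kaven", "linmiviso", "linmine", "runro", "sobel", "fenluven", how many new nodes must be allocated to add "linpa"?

Walking "linpa" from the root, the first 3 characters ("lin") follow existing edges; "p" is the first miss.
So 5 − 3 = 2 new nodes.

2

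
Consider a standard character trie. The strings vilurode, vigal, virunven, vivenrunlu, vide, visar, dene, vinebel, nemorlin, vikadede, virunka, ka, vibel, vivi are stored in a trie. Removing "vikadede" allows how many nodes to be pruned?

Walk "vikadede" from the leaf back toward the root, removing each node that no remaining word uses.
The suffix "kadede" (6 nodes) is used only by "vikadede"; the node for "vi" still has the child "l", so pruning stops there.
Nodes removed: 6

6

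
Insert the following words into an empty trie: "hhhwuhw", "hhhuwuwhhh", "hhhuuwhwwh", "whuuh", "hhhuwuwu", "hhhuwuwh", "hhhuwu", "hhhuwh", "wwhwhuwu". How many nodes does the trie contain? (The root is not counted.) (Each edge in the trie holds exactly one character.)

Trace insertions, counting only characters that open a new branch:
  "hhhwuhw" → 7 new (h, h, h, w, u, h, w)
  "hhhuwuwhhh" → prefix "hhh" already present; 7 new (u, w, u, w, h, h, h)
  "hhhuuwhwwh" → prefix "hhhu" already present; 6 new (u, w, h, w, w, h)
  "whuuh" → 5 new (w, h, u, u, h)
  "hhhuwuwu" → prefix "hhhuwuw" already present; 1 new (u)
  "hhhuwuwh" → prefix "hhhuwuwh" already present; 0 new (none)
  "hhhuwu" → prefix "hhhuwu" already present; 0 new (none)
  "hhhuwh" → prefix "hhhuw" already present; 1 new (h)
  "wwhwhuwu" → prefix "w" already present; 7 new (w, h, w, h, u, w, u)
Total nodes = 7 + 7 + 6 + 5 + 1 + 0 + 0 + 1 + 7 = 34

34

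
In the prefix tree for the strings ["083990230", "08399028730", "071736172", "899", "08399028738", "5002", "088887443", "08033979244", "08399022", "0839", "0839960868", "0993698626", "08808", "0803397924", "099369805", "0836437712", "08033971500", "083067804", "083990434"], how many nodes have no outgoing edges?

17

A leaf is a node with no children — equivalently, the end of a word that is not a proper prefix of any other stored word.
Those words: "071736172", "08033971500", "08033979244", "083067804", "0836437712", "08399022", "083990230", "08399028730", "08399028738", "083990434", "0839960868", "08808", "088887443", "099369805", "0993698626", "5002", "899"
Leaf count: 17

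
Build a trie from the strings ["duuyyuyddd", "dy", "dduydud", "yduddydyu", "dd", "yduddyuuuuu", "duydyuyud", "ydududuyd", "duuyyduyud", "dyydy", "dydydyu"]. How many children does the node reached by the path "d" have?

3

The children of the "d" node are the distinct next characters among strings starting with "d".
Characters that immediately follow "d" among the stored strings: {d, u, y}.
That node has 3 child edges.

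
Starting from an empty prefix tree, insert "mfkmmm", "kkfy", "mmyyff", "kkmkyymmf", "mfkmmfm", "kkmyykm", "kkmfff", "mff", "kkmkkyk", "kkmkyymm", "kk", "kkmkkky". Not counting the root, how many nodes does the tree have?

37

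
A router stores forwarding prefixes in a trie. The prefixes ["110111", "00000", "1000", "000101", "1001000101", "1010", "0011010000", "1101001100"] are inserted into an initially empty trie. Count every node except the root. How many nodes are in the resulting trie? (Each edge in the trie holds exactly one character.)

Trie structure (* marks end of a word):
(root)
├─ 0
│  └─ 0
│     ├─ 0
│     │  ├─ 0
│     │  │  └─ 0 *
│     │  └─ 1
│     │     └─ 0
│     │        └─ 1 *
│     └─ 1
│        └─ 1
│           └─ 0
│              └─ 1
│                 └─ 0
│                    └─ 0
│                       └─ 0
│                          └─ 0 *
└─ 1
   ├─ 0
   │  ├─ 0
   │  │  ├─ 0 *
   │  │  └─ 1
   │  │     └─ 0
   │  │        └─ 0
   │  │           └─ 0
   │  │              └─ 1
   │  │                 └─ 0
   │  │                    └─ 1 *
   │  └─ 1
   │     └─ 0 *
   └─ 1
      └─ 0
         └─ 1
            ├─ 0
            │  └─ 0
            │     └─ 1
            │        └─ 1
            │           └─ 0
            │              └─ 0 *
            └─ 1
               └─ 1 *
Counting every labelled node above: 40.

40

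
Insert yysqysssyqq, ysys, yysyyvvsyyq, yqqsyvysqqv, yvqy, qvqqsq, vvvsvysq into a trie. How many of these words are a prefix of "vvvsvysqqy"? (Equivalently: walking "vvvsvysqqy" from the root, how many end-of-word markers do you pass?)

1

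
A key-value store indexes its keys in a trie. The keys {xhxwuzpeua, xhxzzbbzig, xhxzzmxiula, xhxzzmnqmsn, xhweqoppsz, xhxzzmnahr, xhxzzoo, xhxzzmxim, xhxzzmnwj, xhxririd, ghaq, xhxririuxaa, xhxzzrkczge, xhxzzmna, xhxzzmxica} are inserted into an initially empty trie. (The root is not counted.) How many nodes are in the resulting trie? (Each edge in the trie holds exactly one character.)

65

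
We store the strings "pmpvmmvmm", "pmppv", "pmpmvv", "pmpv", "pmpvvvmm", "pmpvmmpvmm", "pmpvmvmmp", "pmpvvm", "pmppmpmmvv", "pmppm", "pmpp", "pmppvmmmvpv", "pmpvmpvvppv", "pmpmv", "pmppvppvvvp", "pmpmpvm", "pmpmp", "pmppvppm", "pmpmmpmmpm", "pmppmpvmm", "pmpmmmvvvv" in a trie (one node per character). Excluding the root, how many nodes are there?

69

For each word, the new-node count is its length minus the longest prefix already in the trie:
  "pmpvmmvmm" → 9 new (p, m, p, v, m, m, v, m, m)
  "pmppv" → prefix "pmp" already present; 2 new (p, v)
  "pmpmvv" → prefix "pmp" already present; 3 new (m, v, v)
  "pmpv" → prefix "pmpv" already present; 0 new (none)
  "pmpvvvmm" → prefix "pmpv" already present; 4 new (v, v, m, m)
  "pmpvmmpvmm" → prefix "pmpvmm" already present; 4 new (p, v, m, m)
  "pmpvmvmmp" → prefix "pmpvm" already present; 4 new (v, m, m, p)
  "pmpvvm" → prefix "pmpvv" already present; 1 new (m)
  "pmppmpmmvv" → prefix "pmpp" already present; 6 new (m, p, m, m, v, v)
  "pmppm" → prefix "pmppm" already present; 0 new (none)
  "pmpp" → prefix "pmpp" already present; 0 new (none)
  "pmppvmmmvpv" → prefix "pmppv" already present; 6 new (m, m, m, v, p, v)
  "pmpvmpvvppv" → prefix "pmpvm" already present; 6 new (p, v, v, p, p, v)
  "pmpmv" → prefix "pmpmv" already present; 0 new (none)
  "pmppvppvvvp" → prefix "pmppv" already present; 6 new (p, p, v, v, v, p)
  "pmpmpvm" → prefix "pmpm" already present; 3 new (p, v, m)
  "pmpmp" → prefix "pmpmp" already present; 0 new (none)
  "pmppvppm" → prefix "pmppvpp" already present; 1 new (m)
  "pmpmmpmmpm" → prefix "pmpm" already present; 6 new (m, p, m, m, p, m)
  "pmppmpvmm" → prefix "pmppmp" already present; 3 new (v, m, m)
  "pmpmmmvvvv" → prefix "pmpmm" already present; 5 new (m, v, v, v, v)
Total nodes = 9 + 2 + 3 + 0 + 4 + 4 + 4 + 1 + 6 + 0 + 0 + 6 + 6 + 0 + 6 + 3 + 0 + 1 + 6 + 3 + 5 = 69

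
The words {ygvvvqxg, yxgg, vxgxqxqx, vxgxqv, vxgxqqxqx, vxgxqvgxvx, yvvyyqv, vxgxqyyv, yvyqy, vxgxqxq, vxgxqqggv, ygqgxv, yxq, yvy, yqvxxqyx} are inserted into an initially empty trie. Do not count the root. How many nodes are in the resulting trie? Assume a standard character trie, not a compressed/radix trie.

55

Insert word by word; a character creates a node only if that edge doesn't already exist:
  "ygvvvqxg" → 8 new (y, g, v, v, v, q, x, g)
  "yxgg" → prefix "y" already present; 3 new (x, g, g)
  "vxgxqxqx" → 8 new (v, x, g, x, q, x, q, x)
  "vxgxqv" → prefix "vxgxq" already present; 1 new (v)
  "vxgxqqxqx" → prefix "vxgxq" already present; 4 new (q, x, q, x)
  "vxgxqvgxvx" → prefix "vxgxqv" already present; 4 new (g, x, v, x)
  "yvvyyqv" → prefix "y" already present; 6 new (v, v, y, y, q, v)
  "vxgxqyyv" → prefix "vxgxq" already present; 3 new (y, y, v)
  "yvyqy" → prefix "yv" already present; 3 new (y, q, y)
  "vxgxqxq" → prefix "vxgxqxq" already present; 0 new (none)
  "vxgxqqggv" → prefix "vxgxqq" already present; 3 new (g, g, v)
  "ygqgxv" → prefix "yg" already present; 4 new (q, g, x, v)
  "yxq" → prefix "yx" already present; 1 new (q)
  "yvy" → prefix "yvy" already present; 0 new (none)
  "yqvxxqyx" → prefix "y" already present; 7 new (q, v, x, x, q, y, x)
Total nodes = 8 + 3 + 8 + 1 + 4 + 4 + 6 + 3 + 3 + 0 + 3 + 4 + 1 + 0 + 7 = 55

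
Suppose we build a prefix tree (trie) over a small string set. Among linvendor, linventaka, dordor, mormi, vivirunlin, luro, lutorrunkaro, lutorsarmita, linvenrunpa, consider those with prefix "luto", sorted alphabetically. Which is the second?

Words with prefix "luto", in lexicographic order: "lutorrunkaro", "lutorsarmita"
Position 2: lutorsarmita

lutorsarmita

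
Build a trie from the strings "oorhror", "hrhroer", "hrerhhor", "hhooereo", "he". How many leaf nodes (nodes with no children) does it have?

5

Leaves are exactly the stored words that no other stored word extends.
Those words: "he", "hhooereo", "hrerhhor", "hrhroer", "oorhror"
Leaf count: 5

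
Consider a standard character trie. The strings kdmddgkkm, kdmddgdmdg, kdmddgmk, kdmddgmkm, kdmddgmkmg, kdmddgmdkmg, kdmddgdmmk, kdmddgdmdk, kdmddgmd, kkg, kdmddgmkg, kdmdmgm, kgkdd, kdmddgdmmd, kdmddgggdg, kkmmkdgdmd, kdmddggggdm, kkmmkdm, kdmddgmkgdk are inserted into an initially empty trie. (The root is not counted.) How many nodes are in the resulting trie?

53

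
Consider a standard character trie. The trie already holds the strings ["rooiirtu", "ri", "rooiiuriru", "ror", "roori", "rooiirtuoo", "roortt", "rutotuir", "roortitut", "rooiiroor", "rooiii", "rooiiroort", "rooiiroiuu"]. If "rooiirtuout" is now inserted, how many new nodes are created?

2

The longest prefix of "rooiirtuout" already in the trie is "rooiirtuo" (length 9).
So 11 − 9 = 2 new nodes.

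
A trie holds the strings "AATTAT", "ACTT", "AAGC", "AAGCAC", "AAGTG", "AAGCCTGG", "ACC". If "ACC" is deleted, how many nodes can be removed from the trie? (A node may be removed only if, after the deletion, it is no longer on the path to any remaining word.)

1

After clearing the end-marker at "ACC", prune upward until reaching a node still needed by another word.
The suffix "C" (1 node) is used only by "ACC"; the node for "AC" still has the child "T", so pruning stops there.
Nodes removed: 1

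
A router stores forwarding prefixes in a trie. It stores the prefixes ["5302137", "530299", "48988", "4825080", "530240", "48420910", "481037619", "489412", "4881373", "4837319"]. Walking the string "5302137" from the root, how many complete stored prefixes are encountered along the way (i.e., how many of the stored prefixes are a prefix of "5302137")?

1

Check each prefix of "5302137" against the stored set — each match is an end-marker on the path.
Prefixes of the query that are stored words: "5302137"
Count: 1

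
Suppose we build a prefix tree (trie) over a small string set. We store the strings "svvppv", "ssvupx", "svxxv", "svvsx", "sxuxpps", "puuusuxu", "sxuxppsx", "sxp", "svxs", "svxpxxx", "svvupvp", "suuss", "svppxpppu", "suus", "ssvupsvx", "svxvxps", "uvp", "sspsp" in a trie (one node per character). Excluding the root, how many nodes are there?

65

For each word, the new-node count is its length minus the longest prefix already in the trie:
  "svvppv" → 6 new (s, v, v, p, p, v)
  "ssvupx" → prefix "s" already present; 5 new (s, v, u, p, x)
  "svxxv" → prefix "sv" already present; 3 new (x, x, v)
  "svvsx" → prefix "svv" already present; 2 new (s, x)
  "sxuxpps" → prefix "s" already present; 6 new (x, u, x, p, p, s)
  "puuusuxu" → 8 new (p, u, u, u, s, u, x, u)
  "sxuxppsx" → prefix "sxuxpps" already present; 1 new (x)
  "sxp" → prefix "sx" already present; 1 new (p)
  "svxs" → prefix "svx" already present; 1 new (s)
  "svxpxxx" → prefix "svx" already present; 4 new (p, x, x, x)
  "svvupvp" → prefix "svv" already present; 4 new (u, p, v, p)
  "suuss" → prefix "s" already present; 4 new (u, u, s, s)
  "svppxpppu" → prefix "sv" already present; 7 new (p, p, x, p, p, p, u)
  "suus" → prefix "suus" already present; 0 new (none)
  "ssvupsvx" → prefix "ssvup" already present; 3 new (s, v, x)
  "svxvxps" → prefix "svx" already present; 4 new (v, x, p, s)
  "uvp" → 3 new (u, v, p)
  "sspsp" → prefix "ss" already present; 3 new (p, s, p)
Total nodes = 6 + 5 + 3 + 2 + 6 + 8 + 1 + 1 + 1 + 4 + 4 + 4 + 7 + 0 + 3 + 4 + 3 + 3 = 65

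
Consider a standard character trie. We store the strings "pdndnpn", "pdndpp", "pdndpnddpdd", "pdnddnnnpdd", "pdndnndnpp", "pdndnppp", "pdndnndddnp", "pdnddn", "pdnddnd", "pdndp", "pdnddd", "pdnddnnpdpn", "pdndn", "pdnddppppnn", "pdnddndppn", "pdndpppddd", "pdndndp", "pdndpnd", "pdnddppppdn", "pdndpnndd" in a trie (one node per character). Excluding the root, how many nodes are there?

Trace insertions, counting only characters that open a new branch:
  "pdndnpn" → 7 new (p, d, n, d, n, p, n)
  "pdndpp" → prefix "pdnd" already present; 2 new (p, p)
  "pdndpnddpdd" → prefix "pdndp" already present; 6 new (n, d, d, p, d, d)
  "pdnddnnnpdd" → prefix "pdnd" already present; 7 new (d, n, n, n, p, d, d)
  "pdndnndnpp" → prefix "pdndn" already present; 5 new (n, d, n, p, p)
  "pdndnppp" → prefix "pdndnp" already present; 2 new (p, p)
  "pdndnndddnp" → prefix "pdndnnd" already present; 4 new (d, d, n, p)
  "pdnddn" → prefix "pdnddn" already present; 0 new (none)
  "pdnddnd" → prefix "pdnddn" already present; 1 new (d)
  "pdndp" → prefix "pdndp" already present; 0 new (none)
  "pdnddd" → prefix "pdndd" already present; 1 new (d)
  "pdnddnnpdpn" → prefix "pdnddnn" already present; 4 new (p, d, p, n)
  "pdndn" → prefix "pdndn" already present; 0 new (none)
  "pdnddppppnn" → prefix "pdndd" already present; 6 new (p, p, p, p, n, n)
  "pdnddndppn" → prefix "pdnddnd" already present; 3 new (p, p, n)
  "pdndpppddd" → prefix "pdndpp" already present; 4 new (p, d, d, d)
  "pdndndp" → prefix "pdndn" already present; 2 new (d, p)
  "pdndpnd" → prefix "pdndpnd" already present; 0 new (none)
  "pdnddppppdn" → prefix "pdnddpppp" already present; 2 new (d, n)
  "pdndpnndd" → prefix "pdndpn" already present; 3 new (n, d, d)
Total nodes = 7 + 2 + 6 + 7 + 5 + 2 + 4 + 0 + 1 + 0 + 1 + 4 + 0 + 6 + 3 + 4 + 2 + 0 + 2 + 3 = 59

59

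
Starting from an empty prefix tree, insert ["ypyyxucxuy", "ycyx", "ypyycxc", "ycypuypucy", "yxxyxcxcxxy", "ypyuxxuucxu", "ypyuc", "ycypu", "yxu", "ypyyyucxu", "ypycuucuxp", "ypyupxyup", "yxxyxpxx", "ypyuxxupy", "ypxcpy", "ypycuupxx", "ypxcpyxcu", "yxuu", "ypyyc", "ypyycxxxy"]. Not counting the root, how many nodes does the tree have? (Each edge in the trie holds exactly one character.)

79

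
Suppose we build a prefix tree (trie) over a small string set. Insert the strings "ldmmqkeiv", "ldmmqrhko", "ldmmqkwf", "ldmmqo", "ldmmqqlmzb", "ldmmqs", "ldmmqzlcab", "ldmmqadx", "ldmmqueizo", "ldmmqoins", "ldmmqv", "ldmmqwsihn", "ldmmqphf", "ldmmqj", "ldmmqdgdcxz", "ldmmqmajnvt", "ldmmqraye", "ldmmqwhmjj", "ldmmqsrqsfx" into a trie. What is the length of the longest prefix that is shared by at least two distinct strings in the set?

6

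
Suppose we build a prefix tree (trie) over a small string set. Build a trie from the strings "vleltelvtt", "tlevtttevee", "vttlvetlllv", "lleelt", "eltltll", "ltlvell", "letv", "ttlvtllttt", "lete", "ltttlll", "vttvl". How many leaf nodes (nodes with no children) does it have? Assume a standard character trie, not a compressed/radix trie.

11

A leaf is a node with no children — equivalently, the end of a word that is not a proper prefix of any other stored word.
Those words: "eltltll", "lete", "letv", "lleelt", "ltlvell", "ltttlll", "tlevtttevee", "ttlvtllttt", "vleltelvtt", "vttlvetlllv", "vttvl"
Leaf count: 11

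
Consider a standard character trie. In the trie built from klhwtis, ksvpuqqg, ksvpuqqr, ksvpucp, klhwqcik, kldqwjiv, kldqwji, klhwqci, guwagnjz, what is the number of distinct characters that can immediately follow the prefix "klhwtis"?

0

Follow the path "klhwtis" to its node, then look at its outgoing edges.
No stored string extends past "klhwtis".
That node has 0 child edges.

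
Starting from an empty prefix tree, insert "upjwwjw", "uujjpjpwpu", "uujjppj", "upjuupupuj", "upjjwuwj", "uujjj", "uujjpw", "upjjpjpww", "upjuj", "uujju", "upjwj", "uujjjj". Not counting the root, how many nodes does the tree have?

Insert word by word; a character creates a node only if that edge doesn't already exist:
  "upjwwjw" → 7 new (u, p, j, w, w, j, w)
  "uujjpjpwpu" → prefix "u" already present; 9 new (u, j, j, p, j, p, w, p, u)
  "uujjppj" → prefix "uujjp" already present; 2 new (p, j)
  "upjuupupuj" → prefix "upj" already present; 7 new (u, u, p, u, p, u, j)
  "upjjwuwj" → prefix "upj" already present; 5 new (j, w, u, w, j)
  "uujjj" → prefix "uujj" already present; 1 new (j)
  "uujjpw" → prefix "uujjp" already present; 1 new (w)
  "upjjpjpww" → prefix "upjj" already present; 5 new (p, j, p, w, w)
  "upjuj" → prefix "upju" already present; 1 new (j)
  "uujju" → prefix "uujj" already present; 1 new (u)
  "upjwj" → prefix "upjw" already present; 1 new (j)
  "uujjjj" → prefix "uujjj" already present; 1 new (j)
Total nodes = 7 + 9 + 2 + 7 + 5 + 1 + 1 + 5 + 1 + 1 + 1 + 1 = 41

41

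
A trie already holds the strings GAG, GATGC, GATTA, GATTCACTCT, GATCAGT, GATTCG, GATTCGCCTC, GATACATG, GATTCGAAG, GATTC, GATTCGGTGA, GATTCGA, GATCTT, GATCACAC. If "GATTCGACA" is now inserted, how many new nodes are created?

2

The longest prefix of "GATTCGACA" already in the trie is "GATTCGA" (length 7).
New nodes needed: |"GATTCGACA"| − 7 = 9 − 7 = 2.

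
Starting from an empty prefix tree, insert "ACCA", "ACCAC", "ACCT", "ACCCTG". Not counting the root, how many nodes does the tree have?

9

Insert word by word; a character creates a node only if that edge doesn't already exist:
  "ACCA" → 4 new (A, C, C, A)
  "ACCAC" → prefix "ACCA" already present; 1 new (C)
  "ACCT" → prefix "ACC" already present; 1 new (T)
  "ACCCTG" → prefix "ACC" already present; 3 new (C, T, G)
Total nodes = 4 + 1 + 1 + 3 = 9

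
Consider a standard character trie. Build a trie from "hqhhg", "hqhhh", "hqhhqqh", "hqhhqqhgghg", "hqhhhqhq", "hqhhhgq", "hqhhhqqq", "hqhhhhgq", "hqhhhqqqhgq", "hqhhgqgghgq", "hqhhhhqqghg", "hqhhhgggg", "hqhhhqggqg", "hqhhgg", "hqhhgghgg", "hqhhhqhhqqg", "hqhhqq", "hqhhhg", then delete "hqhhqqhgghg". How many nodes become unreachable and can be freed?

A node on "hqhhqqhgghg"'s path can go only if nothing else ends at it or branches off below it.
The suffix "gghg" (4 nodes) is used only by "hqhhqqhgghg"; "hqhhqqh" is itself a stored word, so pruning stops there.
Nodes removed: 4

4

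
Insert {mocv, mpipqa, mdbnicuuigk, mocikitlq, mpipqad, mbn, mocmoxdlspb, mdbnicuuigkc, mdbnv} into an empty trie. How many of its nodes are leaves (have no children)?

7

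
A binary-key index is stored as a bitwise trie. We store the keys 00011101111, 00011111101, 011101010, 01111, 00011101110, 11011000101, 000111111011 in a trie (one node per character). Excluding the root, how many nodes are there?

38

For each word, the new-node count is its length minus the longest prefix already in the trie:
  "00011101111" → 11 new (0, 0, 0, 1, 1, 1, 0, 1, 1, 1, 1)
  "00011111101" → prefix "000111" already present; 5 new (1, 1, 1, 0, 1)
  "011101010" → prefix "0" already present; 8 new (1, 1, 1, 0, 1, 0, 1, 0)
  "01111" → prefix "0111" already present; 1 new (1)
  "00011101110" → prefix "0001110111" already present; 1 new (0)
  "11011000101" → 11 new (1, 1, 0, 1, 1, 0, 0, 0, 1, 0, 1)
  "000111111011" → prefix "00011111101" already present; 1 new (1)
Total nodes = 11 + 5 + 8 + 1 + 1 + 11 + 1 = 38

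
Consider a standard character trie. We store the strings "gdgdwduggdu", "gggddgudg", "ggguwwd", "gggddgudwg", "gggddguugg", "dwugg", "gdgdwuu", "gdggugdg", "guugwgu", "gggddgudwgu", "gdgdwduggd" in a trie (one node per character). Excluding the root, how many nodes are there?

47

For each word, the new-node count is its length minus the longest prefix already in the trie:
  "gdgdwduggdu" → 11 new (g, d, g, d, w, d, u, g, g, d, u)
  "gggddgudg" → prefix "g" already present; 8 new (g, g, d, d, g, u, d, g)
  "ggguwwd" → prefix "ggg" already present; 4 new (u, w, w, d)
  "gggddgudwg" → prefix "gggddgud" already present; 2 new (w, g)
  "gggddguugg" → prefix "gggddgu" already present; 3 new (u, g, g)
  "dwugg" → 5 new (d, w, u, g, g)
  "gdgdwuu" → prefix "gdgdw" already present; 2 new (u, u)
  "gdggugdg" → prefix "gdg" already present; 5 new (g, u, g, d, g)
  "guugwgu" → prefix "g" already present; 6 new (u, u, g, w, g, u)
  "gggddgudwgu" → prefix "gggddgudwg" already present; 1 new (u)
  "gdgdwduggd" → prefix "gdgdwduggd" already present; 0 new (none)
Total nodes = 11 + 8 + 4 + 2 + 3 + 5 + 2 + 5 + 6 + 1 + 0 = 47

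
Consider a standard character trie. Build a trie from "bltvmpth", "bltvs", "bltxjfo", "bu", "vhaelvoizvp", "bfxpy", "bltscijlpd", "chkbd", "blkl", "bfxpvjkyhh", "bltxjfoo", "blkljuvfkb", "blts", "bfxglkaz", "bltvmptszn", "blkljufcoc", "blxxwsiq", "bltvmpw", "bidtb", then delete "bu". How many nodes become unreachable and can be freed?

1

A node on "bu"'s path can go only if nothing else ends at it or branches off below it.
The suffix "u" (1 node) is used only by "bu"; the node for "b" still has the child "l", so pruning stops there.
Nodes removed: 1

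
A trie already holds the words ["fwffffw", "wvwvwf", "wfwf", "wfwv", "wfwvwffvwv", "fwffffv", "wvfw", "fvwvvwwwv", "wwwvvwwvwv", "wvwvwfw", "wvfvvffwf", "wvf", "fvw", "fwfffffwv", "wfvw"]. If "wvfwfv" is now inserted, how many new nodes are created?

2

Walking "wvfwfv" from the root, the first 4 characters ("wvfw") follow existing edges; "f" is the first miss.
New nodes needed: |"wvfwfv"| − 4 = 6 − 4 = 2.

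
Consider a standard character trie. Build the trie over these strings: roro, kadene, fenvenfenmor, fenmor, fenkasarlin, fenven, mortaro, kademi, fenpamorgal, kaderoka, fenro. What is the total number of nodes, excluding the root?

Count nodes per top-level branch (shared prefixes stored once):
  'f'-branch (fenkasarlin, fenmor, fenpamorgal, fenro, fenven, fenvenfenmor): 33 nodes
  'k'-branch (kademi, kadene, kaderoka): 12 nodes
  'm'-branch (mortaro): 7 nodes
  'r'-branch (roro): 4 nodes
Sum: 56

56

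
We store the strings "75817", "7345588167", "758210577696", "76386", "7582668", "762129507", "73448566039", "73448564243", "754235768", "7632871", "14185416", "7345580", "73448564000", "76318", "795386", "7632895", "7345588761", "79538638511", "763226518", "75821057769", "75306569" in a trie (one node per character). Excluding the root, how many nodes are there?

Trace insertions, counting only characters that open a new branch:
  "75817" → 5 new (7, 5, 8, 1, 7)
  "7345588167" → prefix "7" already present; 9 new (3, 4, 5, 5, 8, 8, 1, 6, 7)
  "758210577696" → prefix "758" already present; 9 new (2, 1, 0, 5, 7, 7, 6, 9, 6)
  "76386" → prefix "7" already present; 4 new (6, 3, 8, 6)
  "7582668" → prefix "7582" already present; 3 new (6, 6, 8)
  "762129507" → prefix "76" already present; 7 new (2, 1, 2, 9, 5, 0, 7)
  "73448566039" → prefix "734" already present; 8 new (4, 8, 5, 6, 6, 0, 3, 9)
  "73448564243" → prefix "7344856" already present; 4 new (4, 2, 4, 3)
  "754235768" → prefix "75" already present; 7 new (4, 2, 3, 5, 7, 6, 8)
  "7632871" → prefix "763" already present; 4 new (2, 8, 7, 1)
  "14185416" → 8 new (1, 4, 1, 8, 5, 4, 1, 6)
  "7345580" → prefix "734558" already present; 1 new (0)
  "73448564000" → prefix "73448564" already present; 3 new (0, 0, 0)
  "76318" → prefix "763" already present; 2 new (1, 8)
  "795386" → prefix "7" already present; 5 new (9, 5, 3, 8, 6)
  "7632895" → prefix "76328" already present; 2 new (9, 5)
  "7345588761" → prefix "7345588" already present; 3 new (7, 6, 1)
  "79538638511" → prefix "795386" already present; 5 new (3, 8, 5, 1, 1)
  "763226518" → prefix "7632" already present; 5 new (2, 6, 5, 1, 8)
  "75821057769" → prefix "75821057769" already present; 0 new (none)
  "75306569" → prefix "75" already present; 6 new (3, 0, 6, 5, 6, 9)
Total nodes = 5 + 9 + 9 + 4 + 3 + 7 + 8 + 4 + 7 + 4 + 8 + 1 + 3 + 2 + 5 + 2 + 3 + 5 + 5 + 0 + 6 = 100

100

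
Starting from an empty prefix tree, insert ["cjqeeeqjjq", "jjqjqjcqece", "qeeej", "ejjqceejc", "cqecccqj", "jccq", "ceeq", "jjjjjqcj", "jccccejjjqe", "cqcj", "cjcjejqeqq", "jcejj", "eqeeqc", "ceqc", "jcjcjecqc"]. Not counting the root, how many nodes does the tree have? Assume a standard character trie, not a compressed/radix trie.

For each word, the new-node count is its length minus the longest prefix already in the trie:
  "cjqeeeqjjq" → 10 new (c, j, q, e, e, e, q, j, j, q)
  "jjqjqjcqece" → 11 new (j, j, q, j, q, j, c, q, e, c, e)
  "qeeej" → 5 new (q, e, e, e, j)
  "ejjqceejc" → 9 new (e, j, j, q, c, e, e, j, c)
  "cqecccqj" → prefix "c" already present; 7 new (q, e, c, c, c, q, j)
  "jccq" → prefix "j" already present; 3 new (c, c, q)
  "ceeq" → prefix "c" already present; 3 new (e, e, q)
  "jjjjjqcj" → prefix "jj" already present; 6 new (j, j, j, q, c, j)
  "jccccejjjqe" → prefix "jcc" already present; 8 new (c, c, e, j, j, j, q, e)
  "cqcj" → prefix "cq" already present; 2 new (c, j)
  "cjcjejqeqq" → prefix "cj" already present; 8 new (c, j, e, j, q, e, q, q)
  "jcejj" → prefix "jc" already present; 3 new (e, j, j)
  "eqeeqc" → prefix "e" already present; 5 new (q, e, e, q, c)
  "ceqc" → prefix "ce" already present; 2 new (q, c)
  "jcjcjecqc" → prefix "jc" already present; 7 new (j, c, j, e, c, q, c)
Total nodes = 10 + 11 + 5 + 9 + 7 + 3 + 3 + 6 + 8 + 2 + 8 + 3 + 5 + 2 + 7 = 89

89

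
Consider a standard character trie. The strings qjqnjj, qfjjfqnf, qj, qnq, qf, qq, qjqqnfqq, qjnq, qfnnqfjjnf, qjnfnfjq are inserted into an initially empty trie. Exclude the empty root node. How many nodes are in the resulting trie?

Count nodes per top-level branch (shared prefixes stored once):
  'q'-branch (qf, qfjjfqnf, qfnnqfjjnf, qj, qjnfnfjq, qjnq, qjqnjj, qjqqnfqq, qnq, qq): 36 nodes
Sum: 36

36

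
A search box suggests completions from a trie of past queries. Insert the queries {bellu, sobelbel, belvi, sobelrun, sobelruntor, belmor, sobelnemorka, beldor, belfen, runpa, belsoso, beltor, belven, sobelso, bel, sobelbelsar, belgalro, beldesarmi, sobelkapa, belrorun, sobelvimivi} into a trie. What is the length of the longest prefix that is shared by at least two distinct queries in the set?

8

Equivalently: take the maximum, over all pairs, of their longest common prefix length.
e.g. "sobelbel" and "sobelbelsar" share the prefix "sobelbel" of length 8; no pair shares a longer one.
Longest shared-prefix length: 8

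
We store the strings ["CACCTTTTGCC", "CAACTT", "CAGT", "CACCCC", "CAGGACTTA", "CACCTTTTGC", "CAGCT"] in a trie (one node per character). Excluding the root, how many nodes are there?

27

Count nodes per top-level branch (shared prefixes stored once):
  'C'-branch (CAACTT, CACCCC, CACCTTTTGC, CACCTTTTGCC, CAGCT, CAGGACTTA, CAGT): 27 nodes
Sum: 27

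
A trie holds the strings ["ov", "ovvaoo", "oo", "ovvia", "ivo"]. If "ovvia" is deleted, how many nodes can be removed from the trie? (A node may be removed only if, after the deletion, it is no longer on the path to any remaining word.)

A node on "ovvia"'s path can go only if nothing else ends at it or branches off below it.
The suffix "ia" (2 nodes) is used only by "ovvia"; the node for "ovv" still has the child "a", so pruning stops there.
Nodes removed: 2

2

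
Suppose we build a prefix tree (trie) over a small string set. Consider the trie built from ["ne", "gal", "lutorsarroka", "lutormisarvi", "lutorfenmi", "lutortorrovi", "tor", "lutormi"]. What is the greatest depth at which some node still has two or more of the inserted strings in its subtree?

Look for the deepest trie node that still has at least two words in its subtree.
e.g. "lutormi" and "lutormisarvi" share the prefix "lutormi" of length 7; no pair shares a longer one.
Longest shared-prefix length: 7

7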